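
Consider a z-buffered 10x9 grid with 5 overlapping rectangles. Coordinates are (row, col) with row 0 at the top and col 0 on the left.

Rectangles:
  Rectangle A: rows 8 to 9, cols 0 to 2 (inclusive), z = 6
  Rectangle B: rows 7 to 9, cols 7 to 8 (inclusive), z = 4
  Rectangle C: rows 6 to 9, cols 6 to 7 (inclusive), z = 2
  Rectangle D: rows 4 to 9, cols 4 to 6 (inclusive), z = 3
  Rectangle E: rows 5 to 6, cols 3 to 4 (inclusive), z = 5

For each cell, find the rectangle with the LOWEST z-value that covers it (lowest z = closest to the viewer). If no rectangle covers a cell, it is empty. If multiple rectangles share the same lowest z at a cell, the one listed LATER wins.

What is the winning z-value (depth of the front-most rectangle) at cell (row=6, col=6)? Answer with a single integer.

Check cell (6,6):
  A: rows 8-9 cols 0-2 -> outside (row miss)
  B: rows 7-9 cols 7-8 -> outside (row miss)
  C: rows 6-9 cols 6-7 z=2 -> covers; best now C (z=2)
  D: rows 4-9 cols 4-6 z=3 -> covers; best now C (z=2)
  E: rows 5-6 cols 3-4 -> outside (col miss)
Winner: C at z=2

Answer: 2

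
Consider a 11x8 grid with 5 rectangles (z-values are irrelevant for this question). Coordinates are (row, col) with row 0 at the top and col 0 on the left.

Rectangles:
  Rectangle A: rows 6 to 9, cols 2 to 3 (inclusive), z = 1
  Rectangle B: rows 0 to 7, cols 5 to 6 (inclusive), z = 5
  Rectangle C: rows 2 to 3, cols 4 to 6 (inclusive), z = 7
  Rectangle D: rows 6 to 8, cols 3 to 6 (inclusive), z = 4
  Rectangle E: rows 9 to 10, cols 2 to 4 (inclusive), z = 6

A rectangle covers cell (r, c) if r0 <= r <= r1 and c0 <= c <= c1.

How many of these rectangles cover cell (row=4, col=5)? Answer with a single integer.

Answer: 1

Derivation:
Check cell (4,5):
  A: rows 6-9 cols 2-3 -> outside (row miss)
  B: rows 0-7 cols 5-6 -> covers
  C: rows 2-3 cols 4-6 -> outside (row miss)
  D: rows 6-8 cols 3-6 -> outside (row miss)
  E: rows 9-10 cols 2-4 -> outside (row miss)
Count covering = 1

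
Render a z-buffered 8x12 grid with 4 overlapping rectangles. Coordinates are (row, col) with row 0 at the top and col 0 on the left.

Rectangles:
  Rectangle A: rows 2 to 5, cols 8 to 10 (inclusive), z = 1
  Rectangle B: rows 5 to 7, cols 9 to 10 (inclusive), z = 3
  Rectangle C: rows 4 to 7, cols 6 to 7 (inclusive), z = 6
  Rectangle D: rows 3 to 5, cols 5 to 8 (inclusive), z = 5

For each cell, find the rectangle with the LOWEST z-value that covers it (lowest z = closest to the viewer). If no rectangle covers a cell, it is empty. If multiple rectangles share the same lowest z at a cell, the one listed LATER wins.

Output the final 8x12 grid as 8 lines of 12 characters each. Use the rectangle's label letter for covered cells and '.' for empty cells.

............
............
........AAA.
.....DDDAAA.
.....DDDAAA.
.....DDDAAA.
......CC.BB.
......CC.BB.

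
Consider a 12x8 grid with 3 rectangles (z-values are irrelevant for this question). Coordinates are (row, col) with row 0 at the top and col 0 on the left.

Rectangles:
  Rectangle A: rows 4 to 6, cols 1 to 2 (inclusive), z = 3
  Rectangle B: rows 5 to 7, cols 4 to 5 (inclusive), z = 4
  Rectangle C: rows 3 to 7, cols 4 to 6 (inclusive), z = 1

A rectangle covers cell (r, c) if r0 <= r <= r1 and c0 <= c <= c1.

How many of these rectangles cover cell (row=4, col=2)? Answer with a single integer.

Check cell (4,2):
  A: rows 4-6 cols 1-2 -> covers
  B: rows 5-7 cols 4-5 -> outside (row miss)
  C: rows 3-7 cols 4-6 -> outside (col miss)
Count covering = 1

Answer: 1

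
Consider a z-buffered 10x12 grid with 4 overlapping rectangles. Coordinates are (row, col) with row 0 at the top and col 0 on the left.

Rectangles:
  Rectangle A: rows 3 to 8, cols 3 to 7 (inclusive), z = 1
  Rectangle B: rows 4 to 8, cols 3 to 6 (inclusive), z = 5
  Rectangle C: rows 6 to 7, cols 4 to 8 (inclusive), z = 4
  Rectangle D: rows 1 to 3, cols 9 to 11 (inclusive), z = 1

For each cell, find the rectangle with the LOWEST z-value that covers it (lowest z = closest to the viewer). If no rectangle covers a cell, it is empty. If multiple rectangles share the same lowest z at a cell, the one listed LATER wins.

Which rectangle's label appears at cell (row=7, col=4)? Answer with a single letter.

Answer: A

Derivation:
Check cell (7,4):
  A: rows 3-8 cols 3-7 z=1 -> covers; best now A (z=1)
  B: rows 4-8 cols 3-6 z=5 -> covers; best now A (z=1)
  C: rows 6-7 cols 4-8 z=4 -> covers; best now A (z=1)
  D: rows 1-3 cols 9-11 -> outside (row miss)
Winner: A at z=1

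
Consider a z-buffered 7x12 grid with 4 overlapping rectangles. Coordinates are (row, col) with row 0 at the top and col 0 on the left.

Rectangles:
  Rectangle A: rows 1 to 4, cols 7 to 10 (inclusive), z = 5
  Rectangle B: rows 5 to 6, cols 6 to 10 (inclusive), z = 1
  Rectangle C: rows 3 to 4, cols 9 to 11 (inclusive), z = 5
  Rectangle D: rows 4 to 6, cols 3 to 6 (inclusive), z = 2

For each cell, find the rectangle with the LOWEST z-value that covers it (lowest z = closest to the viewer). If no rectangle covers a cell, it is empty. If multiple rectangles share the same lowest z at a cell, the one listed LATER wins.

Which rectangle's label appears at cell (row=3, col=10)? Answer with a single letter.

Answer: C

Derivation:
Check cell (3,10):
  A: rows 1-4 cols 7-10 z=5 -> covers; best now A (z=5)
  B: rows 5-6 cols 6-10 -> outside (row miss)
  C: rows 3-4 cols 9-11 z=5 -> covers; best now C (z=5)
  D: rows 4-6 cols 3-6 -> outside (row miss)
Winner: C at z=5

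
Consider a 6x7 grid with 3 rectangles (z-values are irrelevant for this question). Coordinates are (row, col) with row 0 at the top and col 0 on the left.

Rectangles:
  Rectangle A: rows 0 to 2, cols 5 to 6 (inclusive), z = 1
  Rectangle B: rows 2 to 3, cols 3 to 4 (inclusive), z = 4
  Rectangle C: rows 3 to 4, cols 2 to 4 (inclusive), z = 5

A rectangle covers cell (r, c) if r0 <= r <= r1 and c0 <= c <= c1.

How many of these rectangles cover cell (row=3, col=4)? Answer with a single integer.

Check cell (3,4):
  A: rows 0-2 cols 5-6 -> outside (row miss)
  B: rows 2-3 cols 3-4 -> covers
  C: rows 3-4 cols 2-4 -> covers
Count covering = 2

Answer: 2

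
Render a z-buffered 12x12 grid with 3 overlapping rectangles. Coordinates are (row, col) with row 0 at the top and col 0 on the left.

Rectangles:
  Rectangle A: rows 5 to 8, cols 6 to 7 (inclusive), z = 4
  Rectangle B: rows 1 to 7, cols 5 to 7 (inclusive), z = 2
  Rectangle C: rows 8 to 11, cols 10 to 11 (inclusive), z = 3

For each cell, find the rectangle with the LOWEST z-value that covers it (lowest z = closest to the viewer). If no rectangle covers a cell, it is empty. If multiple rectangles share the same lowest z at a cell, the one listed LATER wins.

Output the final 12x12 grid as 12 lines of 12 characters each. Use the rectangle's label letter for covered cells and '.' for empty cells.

............
.....BBB....
.....BBB....
.....BBB....
.....BBB....
.....BBB....
.....BBB....
.....BBB....
......AA..CC
..........CC
..........CC
..........CC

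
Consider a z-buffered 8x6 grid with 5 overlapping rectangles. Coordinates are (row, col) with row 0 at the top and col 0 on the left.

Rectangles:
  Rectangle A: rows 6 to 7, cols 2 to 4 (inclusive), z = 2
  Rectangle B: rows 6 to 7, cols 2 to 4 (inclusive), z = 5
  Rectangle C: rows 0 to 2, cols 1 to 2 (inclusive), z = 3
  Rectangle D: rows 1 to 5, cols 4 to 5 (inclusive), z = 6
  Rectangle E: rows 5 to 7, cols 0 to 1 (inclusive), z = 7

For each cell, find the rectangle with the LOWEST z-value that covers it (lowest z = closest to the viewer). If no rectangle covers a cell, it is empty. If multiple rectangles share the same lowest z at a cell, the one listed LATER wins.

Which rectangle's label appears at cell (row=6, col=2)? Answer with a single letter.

Answer: A

Derivation:
Check cell (6,2):
  A: rows 6-7 cols 2-4 z=2 -> covers; best now A (z=2)
  B: rows 6-7 cols 2-4 z=5 -> covers; best now A (z=2)
  C: rows 0-2 cols 1-2 -> outside (row miss)
  D: rows 1-5 cols 4-5 -> outside (row miss)
  E: rows 5-7 cols 0-1 -> outside (col miss)
Winner: A at z=2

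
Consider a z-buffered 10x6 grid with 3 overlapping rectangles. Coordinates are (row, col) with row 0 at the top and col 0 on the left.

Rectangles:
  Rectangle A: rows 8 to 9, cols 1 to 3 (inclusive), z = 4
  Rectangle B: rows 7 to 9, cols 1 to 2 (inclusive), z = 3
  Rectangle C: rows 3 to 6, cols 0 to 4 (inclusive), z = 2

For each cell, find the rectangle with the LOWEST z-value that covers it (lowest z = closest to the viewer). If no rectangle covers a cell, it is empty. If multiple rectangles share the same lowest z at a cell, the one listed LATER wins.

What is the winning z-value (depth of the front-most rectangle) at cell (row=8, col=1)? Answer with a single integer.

Check cell (8,1):
  A: rows 8-9 cols 1-3 z=4 -> covers; best now A (z=4)
  B: rows 7-9 cols 1-2 z=3 -> covers; best now B (z=3)
  C: rows 3-6 cols 0-4 -> outside (row miss)
Winner: B at z=3

Answer: 3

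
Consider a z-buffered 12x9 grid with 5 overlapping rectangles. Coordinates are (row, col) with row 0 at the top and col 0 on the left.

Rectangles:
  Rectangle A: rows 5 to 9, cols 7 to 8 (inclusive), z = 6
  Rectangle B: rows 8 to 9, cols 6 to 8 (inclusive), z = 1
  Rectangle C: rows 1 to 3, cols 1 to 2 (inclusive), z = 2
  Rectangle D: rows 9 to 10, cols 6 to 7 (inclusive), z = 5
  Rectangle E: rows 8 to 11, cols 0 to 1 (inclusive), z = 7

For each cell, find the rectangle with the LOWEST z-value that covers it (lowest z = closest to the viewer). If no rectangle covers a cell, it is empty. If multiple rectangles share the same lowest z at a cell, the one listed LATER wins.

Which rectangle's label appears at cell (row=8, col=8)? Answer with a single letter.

Answer: B

Derivation:
Check cell (8,8):
  A: rows 5-9 cols 7-8 z=6 -> covers; best now A (z=6)
  B: rows 8-9 cols 6-8 z=1 -> covers; best now B (z=1)
  C: rows 1-3 cols 1-2 -> outside (row miss)
  D: rows 9-10 cols 6-7 -> outside (row miss)
  E: rows 8-11 cols 0-1 -> outside (col miss)
Winner: B at z=1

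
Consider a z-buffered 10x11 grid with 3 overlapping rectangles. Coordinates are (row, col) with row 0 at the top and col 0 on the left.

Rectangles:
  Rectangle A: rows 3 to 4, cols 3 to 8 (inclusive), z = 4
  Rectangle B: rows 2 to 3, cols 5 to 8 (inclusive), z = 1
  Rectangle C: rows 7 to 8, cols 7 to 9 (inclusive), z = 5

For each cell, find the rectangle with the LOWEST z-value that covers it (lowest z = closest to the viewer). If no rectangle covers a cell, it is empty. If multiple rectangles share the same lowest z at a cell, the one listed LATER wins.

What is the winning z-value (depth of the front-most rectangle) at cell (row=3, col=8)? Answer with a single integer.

Answer: 1

Derivation:
Check cell (3,8):
  A: rows 3-4 cols 3-8 z=4 -> covers; best now A (z=4)
  B: rows 2-3 cols 5-8 z=1 -> covers; best now B (z=1)
  C: rows 7-8 cols 7-9 -> outside (row miss)
Winner: B at z=1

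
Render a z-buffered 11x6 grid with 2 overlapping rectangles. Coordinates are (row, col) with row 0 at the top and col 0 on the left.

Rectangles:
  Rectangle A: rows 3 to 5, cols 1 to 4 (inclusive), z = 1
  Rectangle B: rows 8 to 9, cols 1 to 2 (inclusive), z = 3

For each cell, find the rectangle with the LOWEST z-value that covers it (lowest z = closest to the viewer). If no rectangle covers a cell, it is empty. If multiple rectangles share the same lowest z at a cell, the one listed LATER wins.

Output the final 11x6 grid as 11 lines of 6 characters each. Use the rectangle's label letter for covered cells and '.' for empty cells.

......
......
......
.AAAA.
.AAAA.
.AAAA.
......
......
.BB...
.BB...
......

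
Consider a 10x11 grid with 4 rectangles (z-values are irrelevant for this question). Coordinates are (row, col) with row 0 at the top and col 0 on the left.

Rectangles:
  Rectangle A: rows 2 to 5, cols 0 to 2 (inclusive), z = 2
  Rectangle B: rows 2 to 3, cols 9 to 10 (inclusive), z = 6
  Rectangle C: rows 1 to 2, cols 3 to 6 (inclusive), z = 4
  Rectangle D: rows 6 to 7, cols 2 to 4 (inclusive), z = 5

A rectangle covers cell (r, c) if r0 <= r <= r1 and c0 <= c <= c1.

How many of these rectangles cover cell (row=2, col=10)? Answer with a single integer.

Check cell (2,10):
  A: rows 2-5 cols 0-2 -> outside (col miss)
  B: rows 2-3 cols 9-10 -> covers
  C: rows 1-2 cols 3-6 -> outside (col miss)
  D: rows 6-7 cols 2-4 -> outside (row miss)
Count covering = 1

Answer: 1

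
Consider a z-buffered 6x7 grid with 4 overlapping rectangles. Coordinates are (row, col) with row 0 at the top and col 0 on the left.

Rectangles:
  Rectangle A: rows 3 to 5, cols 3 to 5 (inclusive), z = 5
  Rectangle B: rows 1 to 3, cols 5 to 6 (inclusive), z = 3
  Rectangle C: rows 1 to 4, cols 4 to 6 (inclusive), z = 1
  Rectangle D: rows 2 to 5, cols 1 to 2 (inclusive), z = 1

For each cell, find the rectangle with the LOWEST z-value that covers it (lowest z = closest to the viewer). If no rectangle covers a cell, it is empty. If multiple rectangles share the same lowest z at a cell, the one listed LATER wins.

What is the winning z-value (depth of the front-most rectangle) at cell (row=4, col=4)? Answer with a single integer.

Check cell (4,4):
  A: rows 3-5 cols 3-5 z=5 -> covers; best now A (z=5)
  B: rows 1-3 cols 5-6 -> outside (row miss)
  C: rows 1-4 cols 4-6 z=1 -> covers; best now C (z=1)
  D: rows 2-5 cols 1-2 -> outside (col miss)
Winner: C at z=1

Answer: 1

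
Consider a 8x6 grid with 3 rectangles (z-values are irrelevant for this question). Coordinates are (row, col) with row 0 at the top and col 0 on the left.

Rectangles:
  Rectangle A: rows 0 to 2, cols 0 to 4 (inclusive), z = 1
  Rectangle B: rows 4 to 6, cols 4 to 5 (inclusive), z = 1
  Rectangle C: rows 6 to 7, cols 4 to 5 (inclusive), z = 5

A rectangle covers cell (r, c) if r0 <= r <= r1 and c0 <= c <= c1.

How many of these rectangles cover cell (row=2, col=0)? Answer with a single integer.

Check cell (2,0):
  A: rows 0-2 cols 0-4 -> covers
  B: rows 4-6 cols 4-5 -> outside (row miss)
  C: rows 6-7 cols 4-5 -> outside (row miss)
Count covering = 1

Answer: 1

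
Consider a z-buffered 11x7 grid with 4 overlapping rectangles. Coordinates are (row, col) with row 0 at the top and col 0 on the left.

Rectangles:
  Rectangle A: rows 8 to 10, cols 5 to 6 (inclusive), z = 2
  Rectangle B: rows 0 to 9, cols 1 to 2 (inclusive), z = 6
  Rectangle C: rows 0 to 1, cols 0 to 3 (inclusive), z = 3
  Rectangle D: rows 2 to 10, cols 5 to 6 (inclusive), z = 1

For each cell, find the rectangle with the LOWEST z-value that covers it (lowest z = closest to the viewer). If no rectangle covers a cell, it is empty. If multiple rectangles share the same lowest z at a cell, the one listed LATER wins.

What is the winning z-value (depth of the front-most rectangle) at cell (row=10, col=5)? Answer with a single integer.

Answer: 1

Derivation:
Check cell (10,5):
  A: rows 8-10 cols 5-6 z=2 -> covers; best now A (z=2)
  B: rows 0-9 cols 1-2 -> outside (row miss)
  C: rows 0-1 cols 0-3 -> outside (row miss)
  D: rows 2-10 cols 5-6 z=1 -> covers; best now D (z=1)
Winner: D at z=1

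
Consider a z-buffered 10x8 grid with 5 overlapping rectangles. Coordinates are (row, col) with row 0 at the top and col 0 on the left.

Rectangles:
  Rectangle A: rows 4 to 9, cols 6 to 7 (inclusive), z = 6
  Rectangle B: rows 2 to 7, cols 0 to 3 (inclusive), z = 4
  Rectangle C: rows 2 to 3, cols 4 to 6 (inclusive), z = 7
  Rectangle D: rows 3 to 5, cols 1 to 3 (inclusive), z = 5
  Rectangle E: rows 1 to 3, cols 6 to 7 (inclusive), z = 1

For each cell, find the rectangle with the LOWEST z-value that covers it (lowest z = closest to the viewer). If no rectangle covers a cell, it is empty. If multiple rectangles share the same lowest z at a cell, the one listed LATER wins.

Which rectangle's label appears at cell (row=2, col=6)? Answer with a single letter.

Check cell (2,6):
  A: rows 4-9 cols 6-7 -> outside (row miss)
  B: rows 2-7 cols 0-3 -> outside (col miss)
  C: rows 2-3 cols 4-6 z=7 -> covers; best now C (z=7)
  D: rows 3-5 cols 1-3 -> outside (row miss)
  E: rows 1-3 cols 6-7 z=1 -> covers; best now E (z=1)
Winner: E at z=1

Answer: E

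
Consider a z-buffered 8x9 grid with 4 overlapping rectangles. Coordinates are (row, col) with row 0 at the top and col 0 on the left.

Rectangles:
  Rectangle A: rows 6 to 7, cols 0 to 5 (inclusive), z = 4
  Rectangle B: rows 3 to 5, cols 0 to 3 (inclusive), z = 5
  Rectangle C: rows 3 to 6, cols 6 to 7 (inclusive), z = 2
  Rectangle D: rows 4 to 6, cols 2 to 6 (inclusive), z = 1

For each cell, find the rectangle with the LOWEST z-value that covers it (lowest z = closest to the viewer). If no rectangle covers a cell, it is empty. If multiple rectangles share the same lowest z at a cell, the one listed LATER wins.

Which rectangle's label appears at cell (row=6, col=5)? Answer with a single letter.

Answer: D

Derivation:
Check cell (6,5):
  A: rows 6-7 cols 0-5 z=4 -> covers; best now A (z=4)
  B: rows 3-5 cols 0-3 -> outside (row miss)
  C: rows 3-6 cols 6-7 -> outside (col miss)
  D: rows 4-6 cols 2-6 z=1 -> covers; best now D (z=1)
Winner: D at z=1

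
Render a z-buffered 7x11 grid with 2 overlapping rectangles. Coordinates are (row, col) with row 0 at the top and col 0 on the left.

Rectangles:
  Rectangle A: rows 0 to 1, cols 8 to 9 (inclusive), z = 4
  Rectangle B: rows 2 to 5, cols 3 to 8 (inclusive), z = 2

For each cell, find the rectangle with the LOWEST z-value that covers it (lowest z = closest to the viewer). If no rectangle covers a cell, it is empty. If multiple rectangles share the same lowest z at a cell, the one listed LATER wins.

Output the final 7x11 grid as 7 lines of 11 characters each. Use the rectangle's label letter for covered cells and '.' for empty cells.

........AA.
........AA.
...BBBBBB..
...BBBBBB..
...BBBBBB..
...BBBBBB..
...........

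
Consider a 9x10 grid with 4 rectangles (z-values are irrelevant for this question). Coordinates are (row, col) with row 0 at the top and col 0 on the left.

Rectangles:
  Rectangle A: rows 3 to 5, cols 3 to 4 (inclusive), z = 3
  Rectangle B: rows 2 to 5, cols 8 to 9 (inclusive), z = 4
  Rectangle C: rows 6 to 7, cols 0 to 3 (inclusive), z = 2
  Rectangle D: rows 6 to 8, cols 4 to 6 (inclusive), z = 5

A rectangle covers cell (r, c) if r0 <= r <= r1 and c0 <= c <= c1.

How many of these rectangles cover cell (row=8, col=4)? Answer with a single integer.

Answer: 1

Derivation:
Check cell (8,4):
  A: rows 3-5 cols 3-4 -> outside (row miss)
  B: rows 2-5 cols 8-9 -> outside (row miss)
  C: rows 6-7 cols 0-3 -> outside (row miss)
  D: rows 6-8 cols 4-6 -> covers
Count covering = 1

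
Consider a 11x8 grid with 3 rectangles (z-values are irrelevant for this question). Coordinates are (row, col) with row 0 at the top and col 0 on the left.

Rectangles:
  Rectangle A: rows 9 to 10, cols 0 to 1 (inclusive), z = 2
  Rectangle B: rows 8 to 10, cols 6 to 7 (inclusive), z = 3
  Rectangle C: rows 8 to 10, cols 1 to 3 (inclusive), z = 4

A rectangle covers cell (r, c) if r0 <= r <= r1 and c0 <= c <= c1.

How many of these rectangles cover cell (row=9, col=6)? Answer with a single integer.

Check cell (9,6):
  A: rows 9-10 cols 0-1 -> outside (col miss)
  B: rows 8-10 cols 6-7 -> covers
  C: rows 8-10 cols 1-3 -> outside (col miss)
Count covering = 1

Answer: 1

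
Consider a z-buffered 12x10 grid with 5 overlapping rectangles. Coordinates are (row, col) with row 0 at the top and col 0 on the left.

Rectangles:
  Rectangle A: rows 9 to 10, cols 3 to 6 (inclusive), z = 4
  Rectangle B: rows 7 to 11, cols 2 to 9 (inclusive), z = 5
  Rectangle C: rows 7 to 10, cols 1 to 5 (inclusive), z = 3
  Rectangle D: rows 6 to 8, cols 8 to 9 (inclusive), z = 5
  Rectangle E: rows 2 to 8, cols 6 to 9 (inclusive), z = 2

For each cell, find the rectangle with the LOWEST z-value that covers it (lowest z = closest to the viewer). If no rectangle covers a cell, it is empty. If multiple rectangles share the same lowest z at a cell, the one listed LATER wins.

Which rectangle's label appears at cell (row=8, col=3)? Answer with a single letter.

Check cell (8,3):
  A: rows 9-10 cols 3-6 -> outside (row miss)
  B: rows 7-11 cols 2-9 z=5 -> covers; best now B (z=5)
  C: rows 7-10 cols 1-5 z=3 -> covers; best now C (z=3)
  D: rows 6-8 cols 8-9 -> outside (col miss)
  E: rows 2-8 cols 6-9 -> outside (col miss)
Winner: C at z=3

Answer: C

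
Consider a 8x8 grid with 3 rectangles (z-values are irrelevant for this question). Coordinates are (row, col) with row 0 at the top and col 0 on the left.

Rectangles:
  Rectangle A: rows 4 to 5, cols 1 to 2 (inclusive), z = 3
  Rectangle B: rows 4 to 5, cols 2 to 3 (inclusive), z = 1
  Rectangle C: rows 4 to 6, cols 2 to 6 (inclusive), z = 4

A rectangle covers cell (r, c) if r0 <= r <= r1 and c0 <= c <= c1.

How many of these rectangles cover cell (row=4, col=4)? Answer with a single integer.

Answer: 1

Derivation:
Check cell (4,4):
  A: rows 4-5 cols 1-2 -> outside (col miss)
  B: rows 4-5 cols 2-3 -> outside (col miss)
  C: rows 4-6 cols 2-6 -> covers
Count covering = 1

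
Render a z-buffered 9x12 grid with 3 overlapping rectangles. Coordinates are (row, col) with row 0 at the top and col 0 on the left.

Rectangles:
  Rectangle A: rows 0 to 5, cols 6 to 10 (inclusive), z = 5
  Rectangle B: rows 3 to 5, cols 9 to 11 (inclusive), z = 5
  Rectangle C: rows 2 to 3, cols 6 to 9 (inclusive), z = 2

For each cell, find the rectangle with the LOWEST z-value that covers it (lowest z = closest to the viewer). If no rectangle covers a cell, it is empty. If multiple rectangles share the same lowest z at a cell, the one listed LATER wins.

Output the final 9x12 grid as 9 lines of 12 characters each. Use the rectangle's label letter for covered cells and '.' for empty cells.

......AAAAA.
......AAAAA.
......CCCCA.
......CCCCBB
......AAABBB
......AAABBB
............
............
............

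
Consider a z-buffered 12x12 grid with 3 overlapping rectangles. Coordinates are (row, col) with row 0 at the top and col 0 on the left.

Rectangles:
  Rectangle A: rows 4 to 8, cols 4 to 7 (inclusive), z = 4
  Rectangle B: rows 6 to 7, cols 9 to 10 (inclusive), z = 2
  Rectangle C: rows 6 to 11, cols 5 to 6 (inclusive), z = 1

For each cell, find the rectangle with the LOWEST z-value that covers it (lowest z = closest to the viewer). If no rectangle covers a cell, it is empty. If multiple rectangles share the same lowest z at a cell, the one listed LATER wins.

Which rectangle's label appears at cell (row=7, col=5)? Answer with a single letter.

Answer: C

Derivation:
Check cell (7,5):
  A: rows 4-8 cols 4-7 z=4 -> covers; best now A (z=4)
  B: rows 6-7 cols 9-10 -> outside (col miss)
  C: rows 6-11 cols 5-6 z=1 -> covers; best now C (z=1)
Winner: C at z=1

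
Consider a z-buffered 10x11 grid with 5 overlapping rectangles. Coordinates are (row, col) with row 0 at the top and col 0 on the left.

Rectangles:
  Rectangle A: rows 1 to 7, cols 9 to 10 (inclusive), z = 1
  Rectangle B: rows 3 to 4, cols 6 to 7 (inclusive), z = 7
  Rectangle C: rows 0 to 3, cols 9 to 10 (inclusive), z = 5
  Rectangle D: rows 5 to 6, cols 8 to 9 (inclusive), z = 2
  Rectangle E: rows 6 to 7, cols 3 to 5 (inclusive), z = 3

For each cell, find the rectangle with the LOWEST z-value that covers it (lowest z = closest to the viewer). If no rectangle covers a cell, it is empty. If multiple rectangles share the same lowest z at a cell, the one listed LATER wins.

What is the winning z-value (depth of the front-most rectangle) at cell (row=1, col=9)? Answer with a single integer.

Answer: 1

Derivation:
Check cell (1,9):
  A: rows 1-7 cols 9-10 z=1 -> covers; best now A (z=1)
  B: rows 3-4 cols 6-7 -> outside (row miss)
  C: rows 0-3 cols 9-10 z=5 -> covers; best now A (z=1)
  D: rows 5-6 cols 8-9 -> outside (row miss)
  E: rows 6-7 cols 3-5 -> outside (row miss)
Winner: A at z=1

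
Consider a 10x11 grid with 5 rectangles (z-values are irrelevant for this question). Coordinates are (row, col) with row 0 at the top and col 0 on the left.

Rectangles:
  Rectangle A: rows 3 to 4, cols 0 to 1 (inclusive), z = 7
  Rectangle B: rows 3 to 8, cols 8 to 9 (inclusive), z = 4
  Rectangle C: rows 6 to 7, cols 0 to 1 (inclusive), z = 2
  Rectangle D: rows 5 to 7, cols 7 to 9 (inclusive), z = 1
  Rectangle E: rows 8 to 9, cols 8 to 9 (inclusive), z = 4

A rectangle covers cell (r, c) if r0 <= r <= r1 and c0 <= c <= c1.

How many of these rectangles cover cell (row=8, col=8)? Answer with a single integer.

Answer: 2

Derivation:
Check cell (8,8):
  A: rows 3-4 cols 0-1 -> outside (row miss)
  B: rows 3-8 cols 8-9 -> covers
  C: rows 6-7 cols 0-1 -> outside (row miss)
  D: rows 5-7 cols 7-9 -> outside (row miss)
  E: rows 8-9 cols 8-9 -> covers
Count covering = 2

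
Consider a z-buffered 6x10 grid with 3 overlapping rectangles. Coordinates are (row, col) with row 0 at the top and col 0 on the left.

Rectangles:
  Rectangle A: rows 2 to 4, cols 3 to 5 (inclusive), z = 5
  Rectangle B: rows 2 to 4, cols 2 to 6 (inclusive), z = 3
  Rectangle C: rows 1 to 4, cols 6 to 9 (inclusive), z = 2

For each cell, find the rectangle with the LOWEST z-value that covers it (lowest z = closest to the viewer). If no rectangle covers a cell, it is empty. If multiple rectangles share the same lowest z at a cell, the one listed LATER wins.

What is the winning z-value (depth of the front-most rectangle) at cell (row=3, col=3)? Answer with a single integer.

Answer: 3

Derivation:
Check cell (3,3):
  A: rows 2-4 cols 3-5 z=5 -> covers; best now A (z=5)
  B: rows 2-4 cols 2-6 z=3 -> covers; best now B (z=3)
  C: rows 1-4 cols 6-9 -> outside (col miss)
Winner: B at z=3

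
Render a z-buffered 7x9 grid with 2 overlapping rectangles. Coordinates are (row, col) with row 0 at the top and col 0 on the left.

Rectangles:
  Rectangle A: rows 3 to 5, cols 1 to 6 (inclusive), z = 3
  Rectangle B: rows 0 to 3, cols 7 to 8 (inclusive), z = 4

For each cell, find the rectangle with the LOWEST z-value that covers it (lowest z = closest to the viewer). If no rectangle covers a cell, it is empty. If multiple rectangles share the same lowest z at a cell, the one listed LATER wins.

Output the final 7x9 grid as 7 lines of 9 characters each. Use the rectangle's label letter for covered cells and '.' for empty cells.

.......BB
.......BB
.......BB
.AAAAAABB
.AAAAAA..
.AAAAAA..
.........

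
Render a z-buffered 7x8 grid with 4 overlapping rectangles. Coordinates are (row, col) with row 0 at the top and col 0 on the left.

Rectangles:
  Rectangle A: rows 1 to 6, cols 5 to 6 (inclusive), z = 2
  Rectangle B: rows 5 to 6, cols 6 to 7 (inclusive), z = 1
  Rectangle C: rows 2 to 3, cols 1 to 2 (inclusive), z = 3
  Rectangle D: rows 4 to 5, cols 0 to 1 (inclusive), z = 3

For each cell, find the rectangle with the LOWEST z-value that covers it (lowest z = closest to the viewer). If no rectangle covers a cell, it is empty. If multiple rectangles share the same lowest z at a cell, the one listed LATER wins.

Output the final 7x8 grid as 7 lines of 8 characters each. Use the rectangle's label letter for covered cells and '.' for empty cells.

........
.....AA.
.CC..AA.
.CC..AA.
DD...AA.
DD...ABB
.....ABB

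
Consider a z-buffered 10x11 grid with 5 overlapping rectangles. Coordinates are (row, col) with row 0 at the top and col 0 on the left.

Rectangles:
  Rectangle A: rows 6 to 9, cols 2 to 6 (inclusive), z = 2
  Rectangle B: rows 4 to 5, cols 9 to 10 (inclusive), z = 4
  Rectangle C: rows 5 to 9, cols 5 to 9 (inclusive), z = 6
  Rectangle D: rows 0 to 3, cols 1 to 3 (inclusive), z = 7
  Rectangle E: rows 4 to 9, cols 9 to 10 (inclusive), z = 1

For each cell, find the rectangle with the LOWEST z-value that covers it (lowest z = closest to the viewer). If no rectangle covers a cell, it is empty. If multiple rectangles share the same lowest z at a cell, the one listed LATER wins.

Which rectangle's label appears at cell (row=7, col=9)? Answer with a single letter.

Check cell (7,9):
  A: rows 6-9 cols 2-6 -> outside (col miss)
  B: rows 4-5 cols 9-10 -> outside (row miss)
  C: rows 5-9 cols 5-9 z=6 -> covers; best now C (z=6)
  D: rows 0-3 cols 1-3 -> outside (row miss)
  E: rows 4-9 cols 9-10 z=1 -> covers; best now E (z=1)
Winner: E at z=1

Answer: E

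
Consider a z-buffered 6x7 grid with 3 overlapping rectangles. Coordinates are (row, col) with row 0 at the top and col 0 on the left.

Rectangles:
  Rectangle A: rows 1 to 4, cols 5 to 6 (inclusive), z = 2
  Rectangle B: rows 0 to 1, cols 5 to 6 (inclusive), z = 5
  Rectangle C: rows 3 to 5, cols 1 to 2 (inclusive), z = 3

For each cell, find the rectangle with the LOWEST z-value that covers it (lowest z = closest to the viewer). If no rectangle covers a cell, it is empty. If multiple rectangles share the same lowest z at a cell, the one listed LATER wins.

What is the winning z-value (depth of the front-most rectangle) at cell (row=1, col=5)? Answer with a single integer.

Answer: 2

Derivation:
Check cell (1,5):
  A: rows 1-4 cols 5-6 z=2 -> covers; best now A (z=2)
  B: rows 0-1 cols 5-6 z=5 -> covers; best now A (z=2)
  C: rows 3-5 cols 1-2 -> outside (row miss)
Winner: A at z=2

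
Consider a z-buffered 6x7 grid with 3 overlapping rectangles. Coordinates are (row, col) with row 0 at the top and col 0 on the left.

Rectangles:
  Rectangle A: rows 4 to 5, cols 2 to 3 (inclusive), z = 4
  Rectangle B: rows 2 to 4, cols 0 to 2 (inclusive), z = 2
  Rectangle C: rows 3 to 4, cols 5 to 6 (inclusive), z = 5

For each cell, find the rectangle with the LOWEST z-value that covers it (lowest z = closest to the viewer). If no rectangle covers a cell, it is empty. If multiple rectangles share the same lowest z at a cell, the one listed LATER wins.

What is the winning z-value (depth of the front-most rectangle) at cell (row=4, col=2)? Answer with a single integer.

Answer: 2

Derivation:
Check cell (4,2):
  A: rows 4-5 cols 2-3 z=4 -> covers; best now A (z=4)
  B: rows 2-4 cols 0-2 z=2 -> covers; best now B (z=2)
  C: rows 3-4 cols 5-6 -> outside (col miss)
Winner: B at z=2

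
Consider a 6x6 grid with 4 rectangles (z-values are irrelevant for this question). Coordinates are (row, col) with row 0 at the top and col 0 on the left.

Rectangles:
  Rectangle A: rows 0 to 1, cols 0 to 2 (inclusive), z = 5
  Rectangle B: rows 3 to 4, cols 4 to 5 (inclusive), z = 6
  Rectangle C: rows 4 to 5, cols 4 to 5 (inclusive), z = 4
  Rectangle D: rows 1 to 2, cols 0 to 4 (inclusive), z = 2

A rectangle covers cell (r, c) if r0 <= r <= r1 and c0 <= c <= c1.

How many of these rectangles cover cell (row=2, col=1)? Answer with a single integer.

Check cell (2,1):
  A: rows 0-1 cols 0-2 -> outside (row miss)
  B: rows 3-4 cols 4-5 -> outside (row miss)
  C: rows 4-5 cols 4-5 -> outside (row miss)
  D: rows 1-2 cols 0-4 -> covers
Count covering = 1

Answer: 1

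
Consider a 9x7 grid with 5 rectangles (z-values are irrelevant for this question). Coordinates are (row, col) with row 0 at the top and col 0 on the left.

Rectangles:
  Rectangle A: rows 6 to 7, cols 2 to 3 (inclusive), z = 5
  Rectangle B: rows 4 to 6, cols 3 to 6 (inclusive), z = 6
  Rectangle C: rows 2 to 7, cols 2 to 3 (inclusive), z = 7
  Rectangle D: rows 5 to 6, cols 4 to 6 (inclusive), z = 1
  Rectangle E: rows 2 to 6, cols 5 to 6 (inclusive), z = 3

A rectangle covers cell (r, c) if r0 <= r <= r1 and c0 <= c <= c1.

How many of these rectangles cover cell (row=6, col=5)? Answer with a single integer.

Answer: 3

Derivation:
Check cell (6,5):
  A: rows 6-7 cols 2-3 -> outside (col miss)
  B: rows 4-6 cols 3-6 -> covers
  C: rows 2-7 cols 2-3 -> outside (col miss)
  D: rows 5-6 cols 4-6 -> covers
  E: rows 2-6 cols 5-6 -> covers
Count covering = 3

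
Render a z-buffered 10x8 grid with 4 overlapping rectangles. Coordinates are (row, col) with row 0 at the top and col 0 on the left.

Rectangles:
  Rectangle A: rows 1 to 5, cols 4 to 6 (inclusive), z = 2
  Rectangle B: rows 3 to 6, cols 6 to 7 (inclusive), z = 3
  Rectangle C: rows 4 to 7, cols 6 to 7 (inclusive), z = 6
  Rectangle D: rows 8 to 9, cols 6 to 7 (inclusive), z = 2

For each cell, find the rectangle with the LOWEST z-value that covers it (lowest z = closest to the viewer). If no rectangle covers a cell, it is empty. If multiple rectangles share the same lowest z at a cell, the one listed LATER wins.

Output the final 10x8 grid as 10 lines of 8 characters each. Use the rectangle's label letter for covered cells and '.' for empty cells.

........
....AAA.
....AAA.
....AAAB
....AAAB
....AAAB
......BB
......CC
......DD
......DD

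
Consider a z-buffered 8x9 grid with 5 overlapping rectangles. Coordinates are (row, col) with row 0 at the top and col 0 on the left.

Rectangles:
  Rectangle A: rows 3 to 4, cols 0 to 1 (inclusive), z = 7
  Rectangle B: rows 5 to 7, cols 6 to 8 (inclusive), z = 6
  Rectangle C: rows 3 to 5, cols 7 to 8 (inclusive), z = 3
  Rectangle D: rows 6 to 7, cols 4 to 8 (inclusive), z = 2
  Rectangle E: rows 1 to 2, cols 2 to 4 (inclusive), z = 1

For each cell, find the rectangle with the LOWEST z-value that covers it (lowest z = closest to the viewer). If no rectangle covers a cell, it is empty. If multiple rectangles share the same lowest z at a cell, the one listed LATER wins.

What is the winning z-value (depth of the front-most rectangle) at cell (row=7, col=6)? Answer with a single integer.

Answer: 2

Derivation:
Check cell (7,6):
  A: rows 3-4 cols 0-1 -> outside (row miss)
  B: rows 5-7 cols 6-8 z=6 -> covers; best now B (z=6)
  C: rows 3-5 cols 7-8 -> outside (row miss)
  D: rows 6-7 cols 4-8 z=2 -> covers; best now D (z=2)
  E: rows 1-2 cols 2-4 -> outside (row miss)
Winner: D at z=2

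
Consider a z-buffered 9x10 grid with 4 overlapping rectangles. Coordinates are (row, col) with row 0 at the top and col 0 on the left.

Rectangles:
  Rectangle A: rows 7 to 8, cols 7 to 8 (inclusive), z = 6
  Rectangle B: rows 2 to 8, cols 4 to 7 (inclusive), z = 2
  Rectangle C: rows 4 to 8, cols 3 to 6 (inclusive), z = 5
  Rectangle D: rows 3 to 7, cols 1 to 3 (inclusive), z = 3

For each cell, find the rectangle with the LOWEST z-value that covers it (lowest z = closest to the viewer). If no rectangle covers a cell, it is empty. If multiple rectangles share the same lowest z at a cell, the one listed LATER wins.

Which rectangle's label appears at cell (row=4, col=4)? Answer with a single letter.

Answer: B

Derivation:
Check cell (4,4):
  A: rows 7-8 cols 7-8 -> outside (row miss)
  B: rows 2-8 cols 4-7 z=2 -> covers; best now B (z=2)
  C: rows 4-8 cols 3-6 z=5 -> covers; best now B (z=2)
  D: rows 3-7 cols 1-3 -> outside (col miss)
Winner: B at z=2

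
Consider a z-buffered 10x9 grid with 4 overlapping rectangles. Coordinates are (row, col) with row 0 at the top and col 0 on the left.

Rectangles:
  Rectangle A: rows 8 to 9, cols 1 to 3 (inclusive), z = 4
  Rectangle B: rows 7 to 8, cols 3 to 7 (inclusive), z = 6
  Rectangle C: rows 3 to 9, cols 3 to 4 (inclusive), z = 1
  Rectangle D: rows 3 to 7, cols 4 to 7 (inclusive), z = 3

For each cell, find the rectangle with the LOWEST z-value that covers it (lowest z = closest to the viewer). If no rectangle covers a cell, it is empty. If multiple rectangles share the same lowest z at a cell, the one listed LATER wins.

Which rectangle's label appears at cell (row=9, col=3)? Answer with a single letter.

Check cell (9,3):
  A: rows 8-9 cols 1-3 z=4 -> covers; best now A (z=4)
  B: rows 7-8 cols 3-7 -> outside (row miss)
  C: rows 3-9 cols 3-4 z=1 -> covers; best now C (z=1)
  D: rows 3-7 cols 4-7 -> outside (row miss)
Winner: C at z=1

Answer: C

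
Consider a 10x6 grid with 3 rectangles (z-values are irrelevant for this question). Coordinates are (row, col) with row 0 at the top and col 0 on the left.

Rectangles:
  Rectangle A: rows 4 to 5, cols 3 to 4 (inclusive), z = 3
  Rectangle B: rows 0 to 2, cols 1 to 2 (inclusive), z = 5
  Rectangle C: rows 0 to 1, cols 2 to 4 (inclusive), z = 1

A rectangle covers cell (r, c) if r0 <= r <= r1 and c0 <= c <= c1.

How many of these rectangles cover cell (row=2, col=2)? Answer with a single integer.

Answer: 1

Derivation:
Check cell (2,2):
  A: rows 4-5 cols 3-4 -> outside (row miss)
  B: rows 0-2 cols 1-2 -> covers
  C: rows 0-1 cols 2-4 -> outside (row miss)
Count covering = 1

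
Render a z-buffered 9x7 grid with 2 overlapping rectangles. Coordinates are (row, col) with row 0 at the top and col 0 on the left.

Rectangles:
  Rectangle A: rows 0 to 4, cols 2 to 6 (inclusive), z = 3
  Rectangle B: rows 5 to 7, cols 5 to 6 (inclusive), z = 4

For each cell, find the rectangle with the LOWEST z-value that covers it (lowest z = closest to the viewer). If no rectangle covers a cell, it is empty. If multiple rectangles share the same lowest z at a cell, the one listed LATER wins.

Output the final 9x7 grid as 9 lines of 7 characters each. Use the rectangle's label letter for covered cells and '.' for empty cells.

..AAAAA
..AAAAA
..AAAAA
..AAAAA
..AAAAA
.....BB
.....BB
.....BB
.......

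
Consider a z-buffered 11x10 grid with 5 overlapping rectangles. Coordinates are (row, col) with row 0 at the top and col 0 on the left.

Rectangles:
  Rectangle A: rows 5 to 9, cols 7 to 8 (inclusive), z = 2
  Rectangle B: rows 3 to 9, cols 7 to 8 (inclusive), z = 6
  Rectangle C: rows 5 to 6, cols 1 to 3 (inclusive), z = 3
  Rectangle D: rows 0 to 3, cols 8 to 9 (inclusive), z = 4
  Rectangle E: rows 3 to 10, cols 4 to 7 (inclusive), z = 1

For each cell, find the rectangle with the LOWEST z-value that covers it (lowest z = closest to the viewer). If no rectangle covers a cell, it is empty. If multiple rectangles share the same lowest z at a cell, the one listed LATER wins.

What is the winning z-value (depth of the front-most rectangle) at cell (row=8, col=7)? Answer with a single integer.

Answer: 1

Derivation:
Check cell (8,7):
  A: rows 5-9 cols 7-8 z=2 -> covers; best now A (z=2)
  B: rows 3-9 cols 7-8 z=6 -> covers; best now A (z=2)
  C: rows 5-6 cols 1-3 -> outside (row miss)
  D: rows 0-3 cols 8-9 -> outside (row miss)
  E: rows 3-10 cols 4-7 z=1 -> covers; best now E (z=1)
Winner: E at z=1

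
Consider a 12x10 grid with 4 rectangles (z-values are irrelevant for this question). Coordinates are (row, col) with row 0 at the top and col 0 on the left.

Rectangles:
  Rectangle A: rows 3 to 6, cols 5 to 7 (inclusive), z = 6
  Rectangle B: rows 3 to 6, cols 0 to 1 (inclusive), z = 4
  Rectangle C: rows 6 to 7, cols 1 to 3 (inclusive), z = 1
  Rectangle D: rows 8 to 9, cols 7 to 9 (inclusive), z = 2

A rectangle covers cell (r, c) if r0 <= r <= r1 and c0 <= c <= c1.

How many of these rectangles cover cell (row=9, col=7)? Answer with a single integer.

Answer: 1

Derivation:
Check cell (9,7):
  A: rows 3-6 cols 5-7 -> outside (row miss)
  B: rows 3-6 cols 0-1 -> outside (row miss)
  C: rows 6-7 cols 1-3 -> outside (row miss)
  D: rows 8-9 cols 7-9 -> covers
Count covering = 1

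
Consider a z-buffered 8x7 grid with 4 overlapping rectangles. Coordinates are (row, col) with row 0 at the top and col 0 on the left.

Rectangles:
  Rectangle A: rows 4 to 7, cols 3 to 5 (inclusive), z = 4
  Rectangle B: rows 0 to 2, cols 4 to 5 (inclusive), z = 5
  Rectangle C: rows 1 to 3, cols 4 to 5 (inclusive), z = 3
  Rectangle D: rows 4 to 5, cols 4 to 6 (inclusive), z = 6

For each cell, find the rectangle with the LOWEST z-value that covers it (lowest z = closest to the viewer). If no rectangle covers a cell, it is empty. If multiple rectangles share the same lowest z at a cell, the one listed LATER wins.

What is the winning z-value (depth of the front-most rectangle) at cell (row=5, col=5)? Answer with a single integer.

Answer: 4

Derivation:
Check cell (5,5):
  A: rows 4-7 cols 3-5 z=4 -> covers; best now A (z=4)
  B: rows 0-2 cols 4-5 -> outside (row miss)
  C: rows 1-3 cols 4-5 -> outside (row miss)
  D: rows 4-5 cols 4-6 z=6 -> covers; best now A (z=4)
Winner: A at z=4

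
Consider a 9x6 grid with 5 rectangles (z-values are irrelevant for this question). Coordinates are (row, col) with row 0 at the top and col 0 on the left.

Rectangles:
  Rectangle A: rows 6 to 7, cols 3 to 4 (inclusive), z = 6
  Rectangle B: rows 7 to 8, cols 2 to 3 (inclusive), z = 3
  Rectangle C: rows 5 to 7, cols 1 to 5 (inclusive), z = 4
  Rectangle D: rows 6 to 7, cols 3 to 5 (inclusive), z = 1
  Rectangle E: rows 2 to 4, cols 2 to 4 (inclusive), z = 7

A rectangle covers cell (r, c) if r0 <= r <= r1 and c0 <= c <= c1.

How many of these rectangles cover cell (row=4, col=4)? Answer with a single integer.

Check cell (4,4):
  A: rows 6-7 cols 3-4 -> outside (row miss)
  B: rows 7-8 cols 2-3 -> outside (row miss)
  C: rows 5-7 cols 1-5 -> outside (row miss)
  D: rows 6-7 cols 3-5 -> outside (row miss)
  E: rows 2-4 cols 2-4 -> covers
Count covering = 1

Answer: 1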